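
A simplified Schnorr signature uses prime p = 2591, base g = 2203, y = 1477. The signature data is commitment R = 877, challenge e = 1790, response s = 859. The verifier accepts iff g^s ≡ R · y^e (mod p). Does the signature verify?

does not verify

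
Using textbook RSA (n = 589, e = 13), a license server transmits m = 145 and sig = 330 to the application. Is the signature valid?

sig^2 ≡ 330^2 = 108900 ≡ 524
sig^4 ≡ 524^2 = 274576 ≡ 102
sig^8 ≡ 102^2 = 10404 ≡ 391
13 = 8 + 4 + 1, so sig^13 ≡ 391·102·330 ≡ 444 (mod 589)
The recovered value 444 does not match the digest 145.

invalid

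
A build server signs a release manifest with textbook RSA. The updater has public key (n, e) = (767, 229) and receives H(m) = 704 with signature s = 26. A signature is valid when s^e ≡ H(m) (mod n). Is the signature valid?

invalid

Squares mod 767: s^1≡26, s^2≡676, s^4≡611, s^8≡559, s^16≡312, s^32≡702, s^64≡390, s^128≡234
229 = 128 + 64 + 32 + 4 + 1, so s^229 ≡ 234·390·702·611·26 ≡ 403 (mod 767)
s^229 mod 767 = 403, but H(m) = 704.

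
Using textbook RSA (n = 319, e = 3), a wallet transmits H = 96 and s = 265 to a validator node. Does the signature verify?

does not verify

s^2 ≡ 265^2 = 70225 ≡ 45
3 = 2 + 1, so s^3 ≡ 45·265 ≡ 122 (mod 319)
122 ≠ 96, so verification fails.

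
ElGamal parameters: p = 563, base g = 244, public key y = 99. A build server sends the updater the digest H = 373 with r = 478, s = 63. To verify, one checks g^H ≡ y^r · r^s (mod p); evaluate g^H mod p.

244^2 = 59536 ≡ 421
244^4 ≡ 421^2 = 177241 ≡ 459
244^8 ≡ 459^2 = 210681 ≡ 119
244^16 ≡ 119^2 = 14161 ≡ 86
244^32 ≡ 86^2 = 7396 ≡ 77
244^64 ≡ 77^2 = 5929 ≡ 299
244^128 ≡ 299^2 = 89401 ≡ 447
244^256 ≡ 447^2 = 199809 ≡ 507
373 = 256 + 64 + 32 + 16 + 4 + 1, so 244^373 ≡ 507·299·77·86·459·244 ≡ 412 (mod 563)

412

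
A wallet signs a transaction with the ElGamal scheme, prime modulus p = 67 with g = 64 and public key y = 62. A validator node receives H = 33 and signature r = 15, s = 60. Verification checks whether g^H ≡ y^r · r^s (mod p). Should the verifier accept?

Left side g^H mod p:
64^2 = 4096 ≡ 9
64^4 ≡ 9^2 = 81 ≡ 14
64^8 ≡ 14^2 = 196 ≡ 62
64^16 ≡ 62^2 = 3844 ≡ 25
64^32 ≡ 25^2 = 625 ≡ 22
33 = 32 + 1, so 64^33 ≡ 22·64 ≡ 1 (mod 67)
Right side y^r · r^s mod p:
62^2 = 3844 ≡ 25
62^4 ≡ 25^2 = 625 ≡ 22
62^8 ≡ 22^2 = 484 ≡ 15
15 = 8 + 4 + 2 + 1, so 62^15 ≡ 15·22·25·62 ≡ 22 (mod 67)
15^2 = 225 ≡ 24
15^4 ≡ 24^2 = 576 ≡ 40
15^8 ≡ 40^2 = 1600 ≡ 59
15^16 ≡ 59^2 = 3481 ≡ 64
15^32 ≡ 64^2 = 4096 ≡ 9
60 = 32 + 16 + 8 + 4, so 15^60 ≡ 9·64·59·40 ≡ 64 (mod 67)
22·64 = 1408 ≡ 1 (mod 67)
1 ≡ 1 (mod 67), so the signature is genuine.

accept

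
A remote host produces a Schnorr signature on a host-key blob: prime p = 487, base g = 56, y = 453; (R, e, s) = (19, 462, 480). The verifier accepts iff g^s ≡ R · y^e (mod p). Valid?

yes

g^s mod p:
56^2 = 3136 ≡ 214
56^4 ≡ 214^2 = 45796 ≡ 18
56^8 ≡ 18^2 = 324
56^16 ≡ 324^2 = 104976 ≡ 271
56^32 ≡ 271^2 = 73441 ≡ 391
56^64 ≡ 391^2 = 152881 ≡ 450
56^128 ≡ 450^2 = 202500 ≡ 395
56^256 ≡ 395^2 = 156025 ≡ 185
480 = 256 + 128 + 64 + 32, so 56^480 ≡ 185·395·450·391 ≡ 166 (mod 487)
R · y^e mod p:
453^2 = 205209 ≡ 182
453^4 ≡ 182^2 = 33124 ≡ 8
453^8 ≡ 8^2 = 64
453^16 ≡ 64^2 = 4096 ≡ 200
453^32 ≡ 200^2 = 40000 ≡ 66
453^64 ≡ 66^2 = 4356 ≡ 460
453^128 ≡ 460^2 = 211600 ≡ 242
453^256 ≡ 242^2 = 58564 ≡ 124
462 = 256 + 128 + 64 + 8 + 4 + 2, so 453^462 ≡ 124·242·460·64·8·182 ≡ 60 (mod 487)
19·60 = 1140 ≡ 166 (mod 487)
166 ≡ 166 (mod 487); signature holds.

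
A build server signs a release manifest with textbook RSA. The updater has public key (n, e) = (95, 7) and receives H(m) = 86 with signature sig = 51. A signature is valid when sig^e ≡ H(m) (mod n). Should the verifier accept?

accept

sig^7 mod 95 = 86
86 = H(m), so the signature checks out.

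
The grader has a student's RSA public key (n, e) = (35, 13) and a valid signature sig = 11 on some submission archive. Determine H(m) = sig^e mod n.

Squares mod 35: sig^1≡11, sig^2≡16, sig^4≡11, sig^8≡16
13 = 8 + 4 + 1, so sig^13 ≡ 16·11·11 ≡ 11 (mod 35)

11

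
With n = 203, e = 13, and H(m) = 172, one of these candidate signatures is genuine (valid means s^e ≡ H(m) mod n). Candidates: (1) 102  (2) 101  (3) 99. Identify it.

1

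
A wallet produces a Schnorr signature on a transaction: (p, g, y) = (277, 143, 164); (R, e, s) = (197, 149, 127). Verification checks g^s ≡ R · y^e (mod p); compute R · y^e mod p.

Squares mod 277: 164^1≡164, 164^2≡27, 164^4≡175, 164^8≡155, 164^16≡203, 164^32≡213, 164^64≡218, 164^128≡157
149 = 128 + 16 + 4 + 1, so 164^149 ≡ 157·203·175·164 ≡ 211 (mod 277)
R · y^e ≡ 197·211 = 41567 ≡ 17 (mod 277)

17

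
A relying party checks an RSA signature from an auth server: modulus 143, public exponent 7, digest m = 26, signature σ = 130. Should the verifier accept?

σ^2 ≡ 130^2 = 16900 ≡ 26
σ^4 ≡ 26^2 = 676 ≡ 104
7 = 4 + 2 + 1, so σ^7 ≡ 104·26·130 ≡ 26 (mod 143)
Since 26 equals the digest 26, verification succeeds.

accept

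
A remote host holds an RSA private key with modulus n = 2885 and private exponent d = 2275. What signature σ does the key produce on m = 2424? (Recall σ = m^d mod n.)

1609

m^2 ≡ 2424^2 = 5875776 ≡ 1916
m^4 ≡ 1916^2 = 3671056 ≡ 1336
m^8 ≡ 1336^2 = 1784896 ≡ 1966
m^16 ≡ 1966^2 = 3865156 ≡ 2141
m^32 ≡ 2141^2 = 4583881 ≡ 2501
m^64 ≡ 2501^2 = 6255001 ≡ 321
m^128 ≡ 321^2 = 103041 ≡ 2066
m^256 ≡ 2066^2 = 4268356 ≡ 1441
m^512 ≡ 1441^2 = 2076481 ≡ 2166
m^1024 ≡ 2166^2 = 4691556 ≡ 546
m^2048 ≡ 546^2 = 298116 ≡ 961
2275 = 2048 + 128 + 64 + 32 + 2 + 1, so m^2275 ≡ 961·2066·321·2501·1916·2424 ≡ 1609 (mod 2885)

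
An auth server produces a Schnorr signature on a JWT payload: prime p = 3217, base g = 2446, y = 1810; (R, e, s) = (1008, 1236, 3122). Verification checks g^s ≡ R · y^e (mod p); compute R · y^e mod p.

1444

1810^2 = 3276100 ≡ 1194
1810^4 ≡ 1194^2 = 1425636 ≡ 505
1810^8 ≡ 505^2 = 255025 ≡ 882
1810^16 ≡ 882^2 = 777924 ≡ 2627
1810^32 ≡ 2627^2 = 6901129 ≡ 664
1810^64 ≡ 664^2 = 440896 ≡ 167
1810^128 ≡ 167^2 = 27889 ≡ 2153
1810^256 ≡ 2153^2 = 4635409 ≡ 2929
1810^512 ≡ 2929^2 = 8579041 ≡ 2519
1810^1024 ≡ 2519^2 = 6345361 ≡ 1437
1236 = 1024 + 128 + 64 + 16 + 4, so 1810^1236 ≡ 1437·2153·167·2627·505 ≡ 1061 (mod 3217)
R · y^e ≡ 1008·1061 = 1069488 ≡ 1444 (mod 3217)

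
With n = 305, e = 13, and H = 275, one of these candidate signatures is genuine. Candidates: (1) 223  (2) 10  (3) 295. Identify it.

2

Candidate 1: Squares mod 305: 223^1≡223, 223^2≡14, 223^4≡196, 223^8≡291; 13 = 8 + 4 + 1, so 223^13 ≡ 291·196·223 ≡ 223 (mod 305)
Candidate 2: Squares mod 305: 10^1≡10, 10^2≡100, 10^4≡240, 10^8≡260; 13 = 8 + 4 + 1, so 10^13 ≡ 260·240·10 ≡ 275 (mod 305)
  → matches H = 275
Candidate 3: Squares mod 305: 295^1≡295, 295^2≡100, 295^4≡240, 295^8≡260; 13 = 8 + 4 + 1, so 295^13 ≡ 260·240·295 ≡ 30 (mod 305)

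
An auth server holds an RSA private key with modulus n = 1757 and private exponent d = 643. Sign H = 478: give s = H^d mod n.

H^2 ≡ 478^2 = 228484 ≡ 74
H^4 ≡ 74^2 = 5476 ≡ 205
H^8 ≡ 205^2 = 42025 ≡ 1614
H^16 ≡ 1614^2 = 2604996 ≡ 1122
H^32 ≡ 1122^2 = 1258884 ≡ 872
H^64 ≡ 872^2 = 760384 ≡ 1360
H^128 ≡ 1360^2 = 1849600 ≡ 1236
H^256 ≡ 1236^2 = 1527696 ≡ 863
H^512 ≡ 863^2 = 744769 ≡ 1558
643 = 512 + 128 + 2 + 1, so H^643 ≡ 1558·1236·74·478 ≡ 198 (mod 1757)

198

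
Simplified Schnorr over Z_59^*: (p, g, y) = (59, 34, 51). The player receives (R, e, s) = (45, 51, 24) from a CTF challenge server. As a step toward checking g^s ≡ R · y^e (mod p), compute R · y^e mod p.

15

51^2 = 2601 ≡ 5
51^4 ≡ 5^2 = 25
51^8 ≡ 25^2 = 625 ≡ 35
51^16 ≡ 35^2 = 1225 ≡ 45
51^32 ≡ 45^2 = 2025 ≡ 19
51 = 32 + 16 + 2 + 1, so 51^51 ≡ 19·45·5·51 ≡ 20 (mod 59)
R · y^e ≡ 45·20 = 900 ≡ 15 (mod 59)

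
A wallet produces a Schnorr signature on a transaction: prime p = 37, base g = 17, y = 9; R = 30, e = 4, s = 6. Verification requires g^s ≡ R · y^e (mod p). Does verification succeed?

g^s mod p:
17^2 = 289 ≡ 30
17^4 ≡ 30^2 = 900 ≡ 12
6 = 4 + 2, so 17^6 ≡ 12·30 ≡ 27 (mod 37)
R · y^e mod p:
9^2 = 81 ≡ 7
9^4 ≡ 7^2 = 49 ≡ 12
30·12 = 360 ≡ 27 (mod 37)
27 ≡ 27 (mod 37); signature holds.

passes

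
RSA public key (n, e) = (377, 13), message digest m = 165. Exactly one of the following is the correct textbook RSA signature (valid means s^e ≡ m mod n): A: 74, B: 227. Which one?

Candidate A: Squares mod 377: 74^1≡74, 74^2≡198, 74^4≡373, 74^8≡16; 13 = 8 + 4 + 1, so 74^13 ≡ 16·373·74 ≡ 165 (mod 377)
  → matches m = 165
Candidate B: Squares mod 377: 227^1≡227, 227^2≡257, 227^4≡74, 227^8≡198; 13 = 8 + 4 + 1, so 227^13 ≡ 198·74·227 ≡ 110 (mod 377)

A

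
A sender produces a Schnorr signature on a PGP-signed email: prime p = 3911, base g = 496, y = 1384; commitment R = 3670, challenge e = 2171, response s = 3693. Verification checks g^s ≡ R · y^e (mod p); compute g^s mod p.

3399

496^2 = 246016 ≡ 3534
496^4 ≡ 3534^2 = 12489156 ≡ 1333
496^8 ≡ 1333^2 = 1776889 ≡ 1295
496^16 ≡ 1295^2 = 1677025 ≡ 3117
496^32 ≡ 3117^2 = 9715689 ≡ 765
496^64 ≡ 765^2 = 585225 ≡ 2486
496^128 ≡ 2486^2 = 6180196 ≡ 816
496^256 ≡ 816^2 = 665856 ≡ 986
496^512 ≡ 986^2 = 972196 ≡ 2268
496^1024 ≡ 2268^2 = 5143824 ≡ 859
496^2048 ≡ 859^2 = 737881 ≡ 2613
3693 = 2048 + 1024 + 512 + 64 + 32 + 8 + 4 + 1, so 496^3693 ≡ 2613·859·2268·2486·765·1295·1333·496 ≡ 3399 (mod 3911)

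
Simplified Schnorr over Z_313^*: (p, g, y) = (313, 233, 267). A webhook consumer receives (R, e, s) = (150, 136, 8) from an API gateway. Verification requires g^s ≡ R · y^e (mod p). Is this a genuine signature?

forged

g^s mod p:
233^2 = 54289 ≡ 140
233^4 ≡ 140^2 = 19600 ≡ 194
233^8 ≡ 194^2 = 37636 ≡ 76
R · y^e mod p:
267^2 = 71289 ≡ 238
267^4 ≡ 238^2 = 56644 ≡ 304
267^8 ≡ 304^2 = 92416 ≡ 81
267^16 ≡ 81^2 = 6561 ≡ 301
267^32 ≡ 301^2 = 90601 ≡ 144
267^64 ≡ 144^2 = 20736 ≡ 78
267^128 ≡ 78^2 = 6084 ≡ 137
136 = 128 + 8, so 267^136 ≡ 137·81 ≡ 142 (mod 313)
150·142 = 21300 ≡ 16 (mod 313)
76 ≠ 16; the check fails.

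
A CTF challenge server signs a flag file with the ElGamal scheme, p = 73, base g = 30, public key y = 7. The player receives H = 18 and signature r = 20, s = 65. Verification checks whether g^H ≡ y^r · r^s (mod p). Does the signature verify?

does not verify

Left side g^H mod p:
30^2 = 900 ≡ 24
30^4 ≡ 24^2 = 576 ≡ 65
30^8 ≡ 65^2 = 4225 ≡ 64
30^16 ≡ 64^2 = 4096 ≡ 8
18 = 16 + 2, so 30^18 ≡ 8·24 ≡ 46 (mod 73)
Right side y^r · r^s mod p:
7^2 = 49
7^4 ≡ 49^2 = 2401 ≡ 65
7^8 ≡ 65^2 = 4225 ≡ 64
7^16 ≡ 64^2 = 4096 ≡ 8
20 = 16 + 4, so 7^20 ≡ 8·65 ≡ 9 (mod 73)
20^2 = 400 ≡ 35
20^4 ≡ 35^2 = 1225 ≡ 57
20^8 ≡ 57^2 = 3249 ≡ 37
20^16 ≡ 37^2 = 1369 ≡ 55
20^32 ≡ 55^2 = 3025 ≡ 32
20^64 ≡ 32^2 = 1024 ≡ 2
65 = 64 + 1, so 20^65 ≡ 2·20 ≡ 40 (mod 73)
9·40 = 360 ≡ 68 (mod 73)
46 ≠ 68, so verification fails.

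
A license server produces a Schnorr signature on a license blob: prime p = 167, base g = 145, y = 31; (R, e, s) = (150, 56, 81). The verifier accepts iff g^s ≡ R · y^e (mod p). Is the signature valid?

invalid

g^s mod p:
145^2 = 21025 ≡ 150
145^4 ≡ 150^2 = 22500 ≡ 122
145^8 ≡ 122^2 = 14884 ≡ 21
145^16 ≡ 21^2 = 441 ≡ 107
145^32 ≡ 107^2 = 11449 ≡ 93
145^64 ≡ 93^2 = 8649 ≡ 132
81 = 64 + 16 + 1, so 145^81 ≡ 132·107·145 ≡ 59 (mod 167)
R · y^e mod p:
31^2 = 961 ≡ 126
31^4 ≡ 126^2 = 15876 ≡ 11
31^8 ≡ 11^2 = 121
31^16 ≡ 121^2 = 14641 ≡ 112
31^32 ≡ 112^2 = 12544 ≡ 19
56 = 32 + 16 + 8, so 31^56 ≡ 19·112·121 ≡ 141 (mod 167)
150·141 = 21150 ≡ 108 (mod 167)
59 ≠ 108; the check fails.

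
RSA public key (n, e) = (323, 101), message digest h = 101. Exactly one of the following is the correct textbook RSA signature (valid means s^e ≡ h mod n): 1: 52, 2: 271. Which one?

2

Candidate 1: 52^2 = 2704 ≡ 120; 52^4 ≡ 120^2 = 14400 ≡ 188; 52^8 ≡ 188^2 = 35344 ≡ 137; 52^16 ≡ 137^2 = 18769 ≡ 35; 52^32 ≡ 35^2 = 1225 ≡ 256; 52^64 ≡ 256^2 = 65536 ≡ 290; 101 = 64 + 32 + 4 + 1, so 52^101 ≡ 290·256·188·52 ≡ 222 (mod 323)
Candidate 2: 271^2 = 73441 ≡ 120; 271^4 ≡ 120^2 = 14400 ≡ 188; 271^8 ≡ 188^2 = 35344 ≡ 137; 271^16 ≡ 137^2 = 18769 ≡ 35; 271^32 ≡ 35^2 = 1225 ≡ 256; 271^64 ≡ 256^2 = 65536 ≡ 290; 101 = 64 + 32 + 4 + 1, so 271^101 ≡ 290·256·188·271 ≡ 101 (mod 323)
  → matches h = 101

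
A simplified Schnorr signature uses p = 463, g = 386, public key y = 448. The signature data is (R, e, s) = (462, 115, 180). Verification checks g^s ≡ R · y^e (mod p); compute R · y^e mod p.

55

Squares mod 463: 448^1≡448, 448^2≡225, 448^4≡158, 448^8≡425, 448^16≡55, 448^32≡247, 448^64≡356
115 = 64 + 32 + 16 + 2 + 1, so 448^115 ≡ 356·247·55·225·448 ≡ 408 (mod 463)
R · y^e ≡ 462·408 = 188496 ≡ 55 (mod 463)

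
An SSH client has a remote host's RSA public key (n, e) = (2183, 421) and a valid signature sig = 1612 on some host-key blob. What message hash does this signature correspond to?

sig^2 ≡ 1612^2 = 2598544 ≡ 774
sig^4 ≡ 774^2 = 599076 ≡ 934
sig^8 ≡ 934^2 = 872356 ≡ 1339
sig^16 ≡ 1339^2 = 1792921 ≡ 678
sig^32 ≡ 678^2 = 459684 ≡ 1254
sig^64 ≡ 1254^2 = 1572516 ≡ 756
sig^128 ≡ 756^2 = 571536 ≡ 1773
sig^256 ≡ 1773^2 = 3143529 ≡ 9
421 = 256 + 128 + 32 + 4 + 1, so sig^421 ≡ 9·1773·1254·934·1612 ≡ 1579 (mod 2183)

1579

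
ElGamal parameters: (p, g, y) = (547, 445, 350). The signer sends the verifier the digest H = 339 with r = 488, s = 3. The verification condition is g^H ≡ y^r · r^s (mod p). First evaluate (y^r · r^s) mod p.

Squares mod 547: 350^1≡350, 350^2≡519, 350^4≡237, 350^8≡375, 350^16≡46, 350^32≡475, 350^64≡261, 350^128≡293, 350^256≡517
488 = 256 + 128 + 64 + 32 + 8, so 350^488 ≡ 517·293·261·475·375 ≡ 509 (mod 547)
Squares mod 547: 488^1≡488, 488^2≡199
3 = 2 + 1, so 488^3 ≡ 199·488 ≡ 293 (mod 547)
y^r · r^s ≡ 509·293 = 149137 ≡ 353 (mod 547)

353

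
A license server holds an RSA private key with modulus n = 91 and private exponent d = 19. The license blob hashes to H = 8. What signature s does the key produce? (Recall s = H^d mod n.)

57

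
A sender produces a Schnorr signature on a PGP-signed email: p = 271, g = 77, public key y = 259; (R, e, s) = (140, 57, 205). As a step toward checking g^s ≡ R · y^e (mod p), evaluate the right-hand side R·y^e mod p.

259^2 = 67081 ≡ 144
259^4 ≡ 144^2 = 20736 ≡ 140
259^8 ≡ 140^2 = 19600 ≡ 88
259^16 ≡ 88^2 = 7744 ≡ 156
259^32 ≡ 156^2 = 24336 ≡ 217
57 = 32 + 16 + 8 + 1, so 259^57 ≡ 217·156·88·259 ≡ 169 (mod 271)
R · y^e ≡ 140·169 = 23660 ≡ 83 (mod 271)

83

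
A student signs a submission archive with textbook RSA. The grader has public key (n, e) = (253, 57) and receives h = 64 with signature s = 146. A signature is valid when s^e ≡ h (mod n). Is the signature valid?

Squares mod 253: s^1≡146, s^2≡64, s^4≡48, s^8≡27, s^16≡223, s^32≡141
57 = 32 + 16 + 8 + 1, so s^57 ≡ 141·223·27·146 ≡ 64 (mod 253)
s^57 mod 253 = 64 matches h.

valid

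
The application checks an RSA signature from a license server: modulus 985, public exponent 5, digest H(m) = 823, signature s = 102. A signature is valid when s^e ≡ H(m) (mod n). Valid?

no

s^5 mod 985 = 162
The recovered value 162 does not match the digest 823.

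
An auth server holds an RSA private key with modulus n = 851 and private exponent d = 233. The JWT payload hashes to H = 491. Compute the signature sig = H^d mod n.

H^2 ≡ 491^2 = 241081 ≡ 248
H^4 ≡ 248^2 = 61504 ≡ 232
H^8 ≡ 232^2 = 53824 ≡ 211
H^16 ≡ 211^2 = 44521 ≡ 269
H^32 ≡ 269^2 = 72361 ≡ 26
H^64 ≡ 26^2 = 676
H^128 ≡ 676^2 = 456976 ≡ 840
233 = 128 + 64 + 32 + 8 + 1, so H^233 ≡ 840·676·26·211·491 ≡ 248 (mod 851)

248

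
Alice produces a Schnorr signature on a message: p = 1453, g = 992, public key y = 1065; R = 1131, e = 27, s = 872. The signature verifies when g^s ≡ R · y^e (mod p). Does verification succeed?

g^s mod p:
992^2 = 984064 ≡ 383
992^4 ≡ 383^2 = 146689 ≡ 1389
992^8 ≡ 1389^2 = 1929321 ≡ 1190
992^16 ≡ 1190^2 = 1416100 ≡ 878
992^32 ≡ 878^2 = 770884 ≡ 794
992^64 ≡ 794^2 = 630436 ≡ 1287
992^128 ≡ 1287^2 = 1656369 ≡ 1402
992^256 ≡ 1402^2 = 1965604 ≡ 1148
992^512 ≡ 1148^2 = 1317904 ≡ 33
872 = 512 + 256 + 64 + 32 + 8, so 992^872 ≡ 33·1148·1287·794·1190 ≡ 1238 (mod 1453)
R · y^e mod p:
1065^2 = 1134225 ≡ 885
1065^4 ≡ 885^2 = 783225 ≡ 58
1065^8 ≡ 58^2 = 3364 ≡ 458
1065^16 ≡ 458^2 = 209764 ≡ 532
27 = 16 + 8 + 2 + 1, so 1065^27 ≡ 532·458·885·1065 ≡ 771 (mod 1453)
1131·771 = 872001 ≡ 201 (mod 1453)
1238 ≠ 201; the check fails.

fails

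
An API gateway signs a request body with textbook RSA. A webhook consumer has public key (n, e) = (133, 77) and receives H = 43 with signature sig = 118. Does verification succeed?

fails

sig^2 ≡ 118^2 = 13924 ≡ 92
sig^4 ≡ 92^2 = 8464 ≡ 85
sig^8 ≡ 85^2 = 7225 ≡ 43
sig^16 ≡ 43^2 = 1849 ≡ 120
sig^32 ≡ 120^2 = 14400 ≡ 36
sig^64 ≡ 36^2 = 1296 ≡ 99
77 = 64 + 8 + 4 + 1, so sig^77 ≡ 99·43·85·118 ≡ 55 (mod 133)
The recovered value 55 does not match the digest 43.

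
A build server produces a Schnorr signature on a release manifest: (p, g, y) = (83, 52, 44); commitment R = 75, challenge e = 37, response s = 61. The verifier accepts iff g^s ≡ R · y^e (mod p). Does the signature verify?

does not verify

g^s mod p:
Squares mod 83: 52^1≡52, 52^2≡48, 52^4≡63, 52^8≡68, 52^16≡59, 52^32≡78
61 = 32 + 16 + 8 + 4 + 1, so 52^61 ≡ 78·59·68·63·52 ≡ 18 (mod 83)
R · y^e mod p:
Squares mod 83: 44^1≡44, 44^2≡27, 44^4≡65, 44^8≡75, 44^16≡64, 44^32≡29
37 = 32 + 4 + 1, so 44^37 ≡ 29·65·44 ≡ 23 (mod 83)
75·23 = 1725 ≡ 65 (mod 83)
18 ≠ 65; the check fails.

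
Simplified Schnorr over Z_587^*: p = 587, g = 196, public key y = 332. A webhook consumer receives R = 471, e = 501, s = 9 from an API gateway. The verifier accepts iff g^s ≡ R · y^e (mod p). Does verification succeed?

g^s mod p:
196^2 = 38416 ≡ 261
196^4 ≡ 261^2 = 68121 ≡ 29
196^8 ≡ 29^2 = 841 ≡ 254
9 = 8 + 1, so 196^9 ≡ 254·196 ≡ 476 (mod 587)
R · y^e mod p:
332^2 = 110224 ≡ 455
332^4 ≡ 455^2 = 207025 ≡ 401
332^8 ≡ 401^2 = 160801 ≡ 550
332^16 ≡ 550^2 = 302500 ≡ 195
332^32 ≡ 195^2 = 38025 ≡ 457
332^64 ≡ 457^2 = 208849 ≡ 464
332^128 ≡ 464^2 = 215296 ≡ 454
332^256 ≡ 454^2 = 206116 ≡ 79
501 = 256 + 128 + 64 + 32 + 16 + 4 + 1, so 332^501 ≡ 79·454·464·457·195·401·332 ≡ 247 (mod 587)
471·247 = 116337 ≡ 111 (mod 587)
476 ≠ 111; the check fails.

fails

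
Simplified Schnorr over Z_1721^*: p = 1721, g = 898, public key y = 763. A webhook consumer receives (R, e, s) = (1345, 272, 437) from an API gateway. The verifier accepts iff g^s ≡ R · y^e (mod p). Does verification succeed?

passes

g^s mod p:
898^2 = 806404 ≡ 976
898^4 ≡ 976^2 = 952576 ≡ 863
898^8 ≡ 863^2 = 744769 ≡ 1297
898^16 ≡ 1297^2 = 1682209 ≡ 792
898^32 ≡ 792^2 = 627264 ≡ 820
898^64 ≡ 820^2 = 672400 ≡ 1210
898^128 ≡ 1210^2 = 1464100 ≡ 1250
898^256 ≡ 1250^2 = 1562500 ≡ 1553
437 = 256 + 128 + 32 + 16 + 4 + 1, so 898^437 ≡ 1553·1250·820·792·863·898 ≡ 1513 (mod 1721)
R · y^e mod p:
763^2 = 582169 ≡ 471
763^4 ≡ 471^2 = 221841 ≡ 1553
763^8 ≡ 1553^2 = 2411809 ≡ 688
763^16 ≡ 688^2 = 473344 ≡ 69
763^32 ≡ 69^2 = 4761 ≡ 1319
763^64 ≡ 1319^2 = 1739761 ≡ 1551
763^128 ≡ 1551^2 = 2405601 ≡ 1364
763^256 ≡ 1364^2 = 1860496 ≡ 95
272 = 256 + 16, so 763^272 ≡ 95·69 ≡ 1392 (mod 1721)
1345·1392 = 1872240 ≡ 1513 (mod 1721)
1513 ≡ 1513 (mod 1721); signature holds.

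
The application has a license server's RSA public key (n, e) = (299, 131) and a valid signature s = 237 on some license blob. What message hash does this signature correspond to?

Squares mod 299: s^1≡237, s^2≡256, s^4≡55, s^8≡35, s^16≡29, s^32≡243, s^64≡146, s^128≡87
131 = 128 + 2 + 1, so s^131 ≡ 87·256·237 ≡ 217 (mod 299)

217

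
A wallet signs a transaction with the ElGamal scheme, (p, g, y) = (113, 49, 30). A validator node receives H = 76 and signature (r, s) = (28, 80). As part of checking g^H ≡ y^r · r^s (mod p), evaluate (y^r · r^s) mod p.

30

30^2 = 900 ≡ 109
30^4 ≡ 109^2 = 11881 ≡ 16
30^8 ≡ 16^2 = 256 ≡ 30
30^16 ≡ 30^2 = 900 ≡ 109
28 = 16 + 8 + 4, so 30^28 ≡ 109·30·16 ≡ 1 (mod 113)
28^2 = 784 ≡ 106
28^4 ≡ 106^2 = 11236 ≡ 49
28^8 ≡ 49^2 = 2401 ≡ 28
28^16 ≡ 28^2 = 784 ≡ 106
28^32 ≡ 106^2 = 11236 ≡ 49
28^64 ≡ 49^2 = 2401 ≡ 28
80 = 64 + 16, so 28^80 ≡ 28·106 ≡ 30 (mod 113)
y^r · r^s ≡ 1·30 = 30 ≡ 30 (mod 113)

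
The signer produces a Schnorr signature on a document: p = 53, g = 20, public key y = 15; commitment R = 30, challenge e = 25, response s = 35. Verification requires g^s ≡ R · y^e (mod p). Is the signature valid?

invalid

g^s mod p:
20^2 = 400 ≡ 29
20^4 ≡ 29^2 = 841 ≡ 46
20^8 ≡ 46^2 = 2116 ≡ 49
20^16 ≡ 49^2 = 2401 ≡ 16
20^32 ≡ 16^2 = 256 ≡ 44
35 = 32 + 2 + 1, so 20^35 ≡ 44·29·20 ≡ 27 (mod 53)
R · y^e mod p:
15^2 = 225 ≡ 13
15^4 ≡ 13^2 = 169 ≡ 10
15^8 ≡ 10^2 = 100 ≡ 47
15^16 ≡ 47^2 = 2209 ≡ 36
25 = 16 + 8 + 1, so 15^25 ≡ 36·47·15 ≡ 46 (mod 53)
30·46 = 1380 ≡ 2 (mod 53)
27 ≠ 2; the check fails.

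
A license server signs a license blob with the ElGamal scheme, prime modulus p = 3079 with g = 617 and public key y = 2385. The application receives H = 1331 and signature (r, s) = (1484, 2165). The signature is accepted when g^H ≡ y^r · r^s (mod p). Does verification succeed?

Left side g^H mod p:
617^2 = 380689 ≡ 1972
617^4 ≡ 1972^2 = 3888784 ≡ 7
617^8 ≡ 7^2 = 49
617^16 ≡ 49^2 = 2401
617^32 ≡ 2401^2 = 5764801 ≡ 913
617^64 ≡ 913^2 = 833569 ≡ 2239
617^128 ≡ 2239^2 = 5013121 ≡ 509
617^256 ≡ 509^2 = 259081 ≡ 445
617^512 ≡ 445^2 = 198025 ≡ 969
617^1024 ≡ 969^2 = 938961 ≡ 2945
1331 = 1024 + 256 + 32 + 16 + 2 + 1, so 617^1331 ≡ 2945·445·913·2401·1972·617 ≡ 796 (mod 3079)
Right side y^r · r^s mod p:
2385^2 = 5688225 ≡ 1312
2385^4 ≡ 1312^2 = 1721344 ≡ 183
2385^8 ≡ 183^2 = 33489 ≡ 2699
2385^16 ≡ 2699^2 = 7284601 ≡ 2766
2385^32 ≡ 2766^2 = 7650756 ≡ 2520
2385^64 ≡ 2520^2 = 6350400 ≡ 1502
2385^128 ≡ 1502^2 = 2256004 ≡ 2176
2385^256 ≡ 2176^2 = 4734976 ≡ 2553
2385^512 ≡ 2553^2 = 6517809 ≡ 2645
2385^1024 ≡ 2645^2 = 6996025 ≡ 537
1484 = 1024 + 256 + 128 + 64 + 8 + 4, so 2385^1484 ≡ 537·2553·2176·1502·2699·183 ≡ 464 (mod 3079)
1484^2 = 2202256 ≡ 771
1484^4 ≡ 771^2 = 594441 ≡ 194
1484^8 ≡ 194^2 = 37636 ≡ 688
1484^16 ≡ 688^2 = 473344 ≡ 2257
1484^32 ≡ 2257^2 = 5094049 ≡ 1383
1484^64 ≡ 1383^2 = 1912689 ≡ 630
1484^128 ≡ 630^2 = 396900 ≡ 2788
1484^256 ≡ 2788^2 = 7772944 ≡ 1548
1484^512 ≡ 1548^2 = 2396304 ≡ 842
1484^1024 ≡ 842^2 = 708964 ≡ 794
1484^2048 ≡ 794^2 = 630436 ≡ 2320
2165 = 2048 + 64 + 32 + 16 + 4 + 1, so 1484^2165 ≡ 2320·630·1383·2257·194·1484 ≡ 2948 (mod 3079)
464·2948 = 1367872 ≡ 796 (mod 3079)
796 ≡ 796 (mod 3079), so the signature is genuine.

passes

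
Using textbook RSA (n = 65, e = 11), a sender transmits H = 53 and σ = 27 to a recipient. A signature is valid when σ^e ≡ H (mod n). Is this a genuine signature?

σ^2 ≡ 27^2 = 729 ≡ 14
σ^4 ≡ 14^2 = 196 ≡ 1
σ^8 ≡ 1^2 = 1
11 = 8 + 2 + 1, so σ^11 ≡ 1·14·27 ≡ 53 (mod 65)
53 = H, so the signature checks out.

genuine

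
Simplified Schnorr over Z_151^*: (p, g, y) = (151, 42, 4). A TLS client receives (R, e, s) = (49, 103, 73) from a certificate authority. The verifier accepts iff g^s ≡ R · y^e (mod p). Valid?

g^s mod p:
42^73 mod 151 = 22
R · y^e mod p:
4^103 mod 151 = 85
49·85 = 4165 ≡ 88 (mod 151)
22 ≠ 88; the check fails.

no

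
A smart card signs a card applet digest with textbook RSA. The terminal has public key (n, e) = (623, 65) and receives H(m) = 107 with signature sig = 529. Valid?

yes

sig^65 mod 623 = 107
Since 107 equals the digest 107, verification succeeds.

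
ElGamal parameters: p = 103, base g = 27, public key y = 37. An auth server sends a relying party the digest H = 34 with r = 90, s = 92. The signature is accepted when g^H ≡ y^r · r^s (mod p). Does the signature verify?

Left side g^H mod p:
27^2 = 729 ≡ 8
27^4 ≡ 8^2 = 64
27^8 ≡ 64^2 = 4096 ≡ 79
27^16 ≡ 79^2 = 6241 ≡ 61
27^32 ≡ 61^2 = 3721 ≡ 13
34 = 32 + 2, so 27^34 ≡ 13·8 ≡ 1 (mod 103)
Right side y^r · r^s mod p:
37^2 = 1369 ≡ 30
37^4 ≡ 30^2 = 900 ≡ 76
37^8 ≡ 76^2 = 5776 ≡ 8
37^16 ≡ 8^2 = 64
37^32 ≡ 64^2 = 4096 ≡ 79
37^64 ≡ 79^2 = 6241 ≡ 61
90 = 64 + 16 + 8 + 2, so 37^90 ≡ 61·64·8·30 ≡ 72 (mod 103)
90^2 = 8100 ≡ 66
90^4 ≡ 66^2 = 4356 ≡ 30
90^8 ≡ 30^2 = 900 ≡ 76
90^16 ≡ 76^2 = 5776 ≡ 8
90^32 ≡ 8^2 = 64
90^64 ≡ 64^2 = 4096 ≡ 79
92 = 64 + 16 + 8 + 4, so 90^92 ≡ 79·8·76·30 ≡ 93 (mod 103)
72·93 = 6696 ≡ 1 (mod 103)
1 ≡ 1 (mod 103), so the signature is genuine.

verifies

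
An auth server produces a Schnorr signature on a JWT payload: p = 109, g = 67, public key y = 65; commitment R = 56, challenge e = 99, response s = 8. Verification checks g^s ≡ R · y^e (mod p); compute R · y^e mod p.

97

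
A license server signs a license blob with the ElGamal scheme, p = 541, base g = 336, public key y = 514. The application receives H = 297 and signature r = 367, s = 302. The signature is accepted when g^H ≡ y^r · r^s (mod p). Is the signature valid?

valid

Left side g^H mod p:
336^2 = 112896 ≡ 368
336^4 ≡ 368^2 = 135424 ≡ 174
336^8 ≡ 174^2 = 30276 ≡ 521
336^16 ≡ 521^2 = 271441 ≡ 400
336^32 ≡ 400^2 = 160000 ≡ 405
336^64 ≡ 405^2 = 164025 ≡ 102
336^128 ≡ 102^2 = 10404 ≡ 125
336^256 ≡ 125^2 = 15625 ≡ 477
297 = 256 + 32 + 8 + 1, so 336^297 ≡ 477·405·521·336 ≡ 417 (mod 541)
Right side y^r · r^s mod p:
514^2 = 264196 ≡ 188
514^4 ≡ 188^2 = 35344 ≡ 179
514^8 ≡ 179^2 = 32041 ≡ 122
514^16 ≡ 122^2 = 14884 ≡ 277
514^32 ≡ 277^2 = 76729 ≡ 448
514^64 ≡ 448^2 = 200704 ≡ 534
514^128 ≡ 534^2 = 285156 ≡ 49
514^256 ≡ 49^2 = 2401 ≡ 237
367 = 256 + 64 + 32 + 8 + 4 + 2 + 1, so 514^367 ≡ 237·534·448·122·179·188·514 ≡ 276 (mod 541)
367^2 = 134689 ≡ 521
367^4 ≡ 521^2 = 271441 ≡ 400
367^8 ≡ 400^2 = 160000 ≡ 405
367^16 ≡ 405^2 = 164025 ≡ 102
367^32 ≡ 102^2 = 10404 ≡ 125
367^64 ≡ 125^2 = 15625 ≡ 477
367^128 ≡ 477^2 = 227529 ≡ 309
367^256 ≡ 309^2 = 95481 ≡ 265
302 = 256 + 32 + 8 + 4 + 2, so 367^302 ≡ 265·125·405·400·521 ≡ 125 (mod 541)
276·125 = 34500 ≡ 417 (mod 541)
417 ≡ 417 (mod 541), so the signature is genuine.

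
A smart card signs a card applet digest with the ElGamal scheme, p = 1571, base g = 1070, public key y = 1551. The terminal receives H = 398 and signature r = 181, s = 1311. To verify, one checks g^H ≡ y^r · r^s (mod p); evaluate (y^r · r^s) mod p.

Squares mod 1571: 1551^1≡1551, 1551^2≡400, 1551^4≡1329, 1551^8≡437, 1551^16≡878, 1551^32≡1094, 1551^64≡1305, 1551^128≡61
181 = 128 + 32 + 16 + 4 + 1, so 1551^181 ≡ 61·1094·878·1329·1551 ≡ 387 (mod 1571)
Squares mod 1571: 181^1≡181, 181^2≡1341, 181^4≡1057, 181^8≡268, 181^16≡1129, 181^32≡560, 181^64≡971, 181^128≡241, 181^256≡1525, 181^512≡545, 181^1024≡106
1311 = 1024 + 256 + 16 + 8 + 4 + 2 + 1, so 181^1311 ≡ 106·1525·1129·268·1057·1341·181 ≡ 1275 (mod 1571)
y^r · r^s ≡ 387·1275 = 493425 ≡ 131 (mod 1571)

131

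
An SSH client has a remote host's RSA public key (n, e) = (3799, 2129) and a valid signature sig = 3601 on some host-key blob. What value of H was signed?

sig^2 ≡ 3601^2 = 12967201 ≡ 1214
sig^4 ≡ 1214^2 = 1473796 ≡ 3583
sig^8 ≡ 3583^2 = 12837889 ≡ 1068
sig^16 ≡ 1068^2 = 1140624 ≡ 924
sig^32 ≡ 924^2 = 853776 ≡ 2800
sig^64 ≡ 2800^2 = 7840000 ≡ 2663
sig^128 ≡ 2663^2 = 7091569 ≡ 2635
sig^256 ≡ 2635^2 = 6943225 ≡ 2452
sig^512 ≡ 2452^2 = 6012304 ≡ 2286
sig^1024 ≡ 2286^2 = 5225796 ≡ 2171
sig^2048 ≡ 2171^2 = 4713241 ≡ 2481
2129 = 2048 + 64 + 16 + 1, so sig^2129 ≡ 2481·2663·924·3601 ≡ 730 (mod 3799)

730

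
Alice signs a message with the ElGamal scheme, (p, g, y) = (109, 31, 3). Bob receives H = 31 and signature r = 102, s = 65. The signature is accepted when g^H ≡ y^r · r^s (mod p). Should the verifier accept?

Left side g^H mod p:
Squares mod 109: 31^1≡31, 31^2≡89, 31^4≡73, 31^8≡97, 31^16≡35
31 = 16 + 8 + 4 + 2 + 1, so 31^31 ≡ 35·97·73·89·31 ≡ 36 (mod 109)
Right side y^r · r^s mod p:
Squares mod 109: 3^1≡3, 3^2≡9, 3^4≡81, 3^8≡21, 3^16≡5, 3^32≡25, 3^64≡80
102 = 64 + 32 + 4 + 2, so 3^102 ≡ 80·25·81·9 ≡ 16 (mod 109)
Squares mod 109: 102^1≡102, 102^2≡49, 102^4≡3, 102^8≡9, 102^16≡81, 102^32≡21, 102^64≡5
65 = 64 + 1, so 102^65 ≡ 5·102 ≡ 74 (mod 109)
16·74 = 1184 ≡ 94 (mod 109)
36 ≠ 94, so verification fails.

reject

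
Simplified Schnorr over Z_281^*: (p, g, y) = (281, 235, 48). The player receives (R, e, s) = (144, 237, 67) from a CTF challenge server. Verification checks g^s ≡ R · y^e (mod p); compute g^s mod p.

235^67 mod 281 = 95

95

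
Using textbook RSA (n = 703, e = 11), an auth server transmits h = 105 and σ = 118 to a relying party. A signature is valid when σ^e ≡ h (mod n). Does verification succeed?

fails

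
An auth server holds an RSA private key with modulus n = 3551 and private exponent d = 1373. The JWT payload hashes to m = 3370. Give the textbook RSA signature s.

3130

m^2 ≡ 3370^2 = 11356900 ≡ 802
m^4 ≡ 802^2 = 643204 ≡ 473
m^8 ≡ 473^2 = 223729 ≡ 16
m^16 ≡ 16^2 = 256
m^32 ≡ 256^2 = 65536 ≡ 1618
m^64 ≡ 1618^2 = 2617924 ≡ 837
m^128 ≡ 837^2 = 700569 ≡ 1022
m^256 ≡ 1022^2 = 1044484 ≡ 490
m^512 ≡ 490^2 = 240100 ≡ 2183
m^1024 ≡ 2183^2 = 4765489 ≡ 47
1373 = 1024 + 256 + 64 + 16 + 8 + 4 + 1, so m^1373 ≡ 47·490·837·256·16·473·3370 ≡ 3130 (mod 3551)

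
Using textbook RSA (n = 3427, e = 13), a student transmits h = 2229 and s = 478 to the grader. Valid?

no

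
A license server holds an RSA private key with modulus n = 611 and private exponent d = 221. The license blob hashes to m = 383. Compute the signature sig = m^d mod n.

457

Squares mod 611: m^1≡383, m^2≡49, m^4≡568, m^8≡16, m^16≡256, m^32≡159, m^64≡230, m^128≡354
221 = 128 + 64 + 16 + 8 + 4 + 1, so m^221 ≡ 354·230·256·16·568·383 ≡ 457 (mod 611)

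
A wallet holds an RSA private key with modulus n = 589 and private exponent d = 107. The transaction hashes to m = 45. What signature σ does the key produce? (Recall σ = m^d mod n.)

Squares mod 589: m^1≡45, m^2≡258, m^4≡7, m^8≡49, m^16≡45, m^32≡258, m^64≡7
107 = 64 + 32 + 8 + 2 + 1, so m^107 ≡ 7·258·49·258·45 ≡ 258 (mod 589)

258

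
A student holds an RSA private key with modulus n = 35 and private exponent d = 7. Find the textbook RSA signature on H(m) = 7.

28

Squares mod 35: (H(m))^1≡7, (H(m))^2≡14, (H(m))^4≡21
7 = 4 + 2 + 1, so (H(m))^7 ≡ 21·14·7 ≡ 28 (mod 35)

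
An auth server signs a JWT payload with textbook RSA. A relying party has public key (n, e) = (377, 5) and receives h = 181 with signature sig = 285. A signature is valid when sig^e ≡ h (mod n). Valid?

sig^5 mod 377 = 181
sig^5 mod 377 = 181 matches h.

yes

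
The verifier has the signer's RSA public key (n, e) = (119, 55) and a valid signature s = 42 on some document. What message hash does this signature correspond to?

49

s^55 mod 119 = 49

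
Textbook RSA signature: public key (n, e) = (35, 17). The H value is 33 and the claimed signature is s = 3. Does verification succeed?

s^2 ≡ 3^2 = 9
s^4 ≡ 9^2 = 81 ≡ 11
s^8 ≡ 11^2 = 121 ≡ 16
s^16 ≡ 16^2 = 256 ≡ 11
17 = 16 + 1, so s^17 ≡ 11·3 ≡ 33 (mod 35)
s^17 mod 35 = 33 matches H.

passes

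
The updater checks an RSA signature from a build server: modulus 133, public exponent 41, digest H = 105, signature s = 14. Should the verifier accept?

s^2 ≡ 14^2 = 196 ≡ 63
s^4 ≡ 63^2 = 3969 ≡ 112
s^8 ≡ 112^2 = 12544 ≡ 42
s^16 ≡ 42^2 = 1764 ≡ 35
s^32 ≡ 35^2 = 1225 ≡ 28
41 = 32 + 8 + 1, so s^41 ≡ 28·42·14 ≡ 105 (mod 133)
105 = H, so the signature checks out.

accept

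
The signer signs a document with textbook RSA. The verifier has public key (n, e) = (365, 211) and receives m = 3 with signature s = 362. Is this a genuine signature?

genuine

Squares mod 365: s^1≡362, s^2≡9, s^4≡81, s^8≡356, s^16≡81, s^32≡356, s^64≡81, s^128≡356
211 = 128 + 64 + 16 + 2 + 1, so s^211 ≡ 356·81·81·9·362 ≡ 3 (mod 365)
3 = m, so the signature checks out.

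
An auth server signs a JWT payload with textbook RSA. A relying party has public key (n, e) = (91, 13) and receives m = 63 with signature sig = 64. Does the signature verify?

does not verify

sig^2 ≡ 64^2 = 4096 ≡ 1
sig^4 ≡ 1^2 = 1
sig^8 ≡ 1^2 = 1
13 = 8 + 4 + 1, so sig^13 ≡ 1·1·64 ≡ 64 (mod 91)
64 ≠ 63, so verification fails.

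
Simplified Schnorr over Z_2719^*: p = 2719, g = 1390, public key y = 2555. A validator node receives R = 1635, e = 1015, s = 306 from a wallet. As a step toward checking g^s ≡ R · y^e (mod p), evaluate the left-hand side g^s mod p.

1390^2 = 1932100 ≡ 1610
1390^4 ≡ 1610^2 = 2592100 ≡ 893
1390^8 ≡ 893^2 = 797449 ≡ 782
1390^16 ≡ 782^2 = 611524 ≡ 2468
1390^32 ≡ 2468^2 = 6091024 ≡ 464
1390^64 ≡ 464^2 = 215296 ≡ 495
1390^128 ≡ 495^2 = 245025 ≡ 315
1390^256 ≡ 315^2 = 99225 ≡ 1341
306 = 256 + 32 + 16 + 2, so 1390^306 ≡ 1341·464·2468·1610 ≡ 1792 (mod 2719)

1792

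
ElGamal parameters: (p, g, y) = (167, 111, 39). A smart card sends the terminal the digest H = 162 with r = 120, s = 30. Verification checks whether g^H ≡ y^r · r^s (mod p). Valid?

yes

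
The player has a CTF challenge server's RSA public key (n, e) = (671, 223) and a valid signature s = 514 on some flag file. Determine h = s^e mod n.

193

s^2 ≡ 514^2 = 264196 ≡ 493
s^4 ≡ 493^2 = 243049 ≡ 147
s^8 ≡ 147^2 = 21609 ≡ 137
s^16 ≡ 137^2 = 18769 ≡ 652
s^32 ≡ 652^2 = 425104 ≡ 361
s^64 ≡ 361^2 = 130321 ≡ 147
s^128 ≡ 147^2 = 21609 ≡ 137
223 = 128 + 64 + 16 + 8 + 4 + 2 + 1, so s^223 ≡ 137·147·652·137·147·493·514 ≡ 193 (mod 671)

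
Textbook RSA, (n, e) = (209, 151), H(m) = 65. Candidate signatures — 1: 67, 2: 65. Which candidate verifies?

2

Candidate 1: Squares mod 209: 67^1≡67, 67^2≡100, 67^4≡177, 67^8≡188, 67^16≡23, 67^32≡111, 67^64≡199, 67^128≡100; 151 = 128 + 16 + 4 + 2 + 1, so 67^151 ≡ 100·23·177·100·67 ≡ 34 (mod 209)
Candidate 2: Squares mod 209: 65^1≡65, 65^2≡45, 65^4≡144, 65^8≡45, 65^16≡144, 65^32≡45, 65^64≡144, 65^128≡45; 151 = 128 + 16 + 4 + 2 + 1, so 65^151 ≡ 45·144·144·45·65 ≡ 65 (mod 209)
  → matches H(m) = 65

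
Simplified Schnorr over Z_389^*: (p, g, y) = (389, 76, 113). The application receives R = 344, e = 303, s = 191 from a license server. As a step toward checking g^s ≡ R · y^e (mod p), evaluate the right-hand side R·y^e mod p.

74

113^2 = 12769 ≡ 321
113^4 ≡ 321^2 = 103041 ≡ 345
113^8 ≡ 345^2 = 119025 ≡ 380
113^16 ≡ 380^2 = 144400 ≡ 81
113^32 ≡ 81^2 = 6561 ≡ 337
113^64 ≡ 337^2 = 113569 ≡ 370
113^128 ≡ 370^2 = 136900 ≡ 361
113^256 ≡ 361^2 = 130321 ≡ 6
303 = 256 + 32 + 8 + 4 + 2 + 1, so 113^303 ≡ 6·337·380·345·321·113 ≡ 7 (mod 389)
R · y^e ≡ 344·7 = 2408 ≡ 74 (mod 389)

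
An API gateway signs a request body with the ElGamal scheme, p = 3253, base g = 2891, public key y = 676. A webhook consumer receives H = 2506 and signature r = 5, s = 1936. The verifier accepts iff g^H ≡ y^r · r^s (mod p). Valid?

Left side g^H mod p:
2891^2 = 8357881 ≡ 924
2891^4 ≡ 924^2 = 853776 ≡ 1490
2891^8 ≡ 1490^2 = 2220100 ≡ 1554
2891^16 ≡ 1554^2 = 2414916 ≡ 1190
2891^32 ≡ 1190^2 = 1416100 ≡ 1045
2891^64 ≡ 1045^2 = 1092025 ≡ 2270
2891^128 ≡ 2270^2 = 5152900 ≡ 148
2891^256 ≡ 148^2 = 21904 ≡ 2386
2891^512 ≡ 2386^2 = 5692996 ≡ 246
2891^1024 ≡ 246^2 = 60516 ≡ 1962
2891^2048 ≡ 1962^2 = 3849444 ≡ 1145
2506 = 2048 + 256 + 128 + 64 + 8 + 2, so 2891^2506 ≡ 1145·2386·148·2270·1554·924 ≡ 223 (mod 3253)
Right side y^r · r^s mod p:
676^2 = 456976 ≡ 1556
676^4 ≡ 1556^2 = 2421136 ≡ 904
5 = 4 + 1, so 676^5 ≡ 904·676 ≡ 2793 (mod 3253)
5^2 = 25
5^4 ≡ 25^2 = 625
5^8 ≡ 625^2 = 390625 ≡ 265
5^16 ≡ 265^2 = 70225 ≡ 1912
5^32 ≡ 1912^2 = 3655744 ≡ 2625
5^64 ≡ 2625^2 = 6890625 ≡ 771
5^128 ≡ 771^2 = 594441 ≡ 2395
5^256 ≡ 2395^2 = 5736025 ≡ 986
5^512 ≡ 986^2 = 972196 ≡ 2802
5^1024 ≡ 2802^2 = 7851204 ≡ 1715
1936 = 1024 + 512 + 256 + 128 + 16, so 5^1936 ≡ 1715·2802·986·2395·1912 ≡ 2906 (mod 3253)
2793·2906 = 8116458 ≡ 223 (mod 3253)
223 ≡ 223 (mod 3253), so the signature is genuine.

yes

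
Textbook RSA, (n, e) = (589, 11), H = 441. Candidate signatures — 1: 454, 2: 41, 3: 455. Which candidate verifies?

Candidate 1: Squares mod 589: 454^1≡454, 454^2≡555, 454^4≡567, 454^8≡484; 11 = 8 + 2 + 1, so 454^11 ≡ 484·555·454 ≡ 441 (mod 589)
  → matches H = 441
Candidate 2: Squares mod 589: 41^1≡41, 41^2≡503, 41^4≡328, 41^8≡386; 11 = 8 + 2 + 1, so 41^11 ≡ 386·503·41 ≡ 143 (mod 589)
Candidate 3: Squares mod 589: 455^1≡455, 455^2≡286, 455^4≡514, 455^8≡324; 11 = 8 + 2 + 1, so 455^11 ≡ 324·286·455 ≡ 322 (mod 589)

1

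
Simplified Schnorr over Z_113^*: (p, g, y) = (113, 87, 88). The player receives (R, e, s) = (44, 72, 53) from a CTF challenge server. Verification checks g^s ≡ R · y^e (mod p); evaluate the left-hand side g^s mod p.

Squares mod 113: 87^1≡87, 87^2≡111, 87^4≡4, 87^8≡16, 87^16≡30, 87^32≡109
53 = 32 + 16 + 4 + 1, so 87^53 ≡ 109·30·4·87 ≡ 50 (mod 113)

50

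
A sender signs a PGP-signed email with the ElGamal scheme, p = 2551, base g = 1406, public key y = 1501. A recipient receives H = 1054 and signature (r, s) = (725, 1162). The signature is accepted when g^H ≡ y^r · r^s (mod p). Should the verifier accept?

reject

Left side g^H mod p:
1406^2 = 1976836 ≡ 2362
1406^4 ≡ 2362^2 = 5579044 ≡ 7
1406^8 ≡ 7^2 = 49
1406^16 ≡ 49^2 = 2401
1406^32 ≡ 2401^2 = 5764801 ≡ 2092
1406^64 ≡ 2092^2 = 4376464 ≡ 1499
1406^128 ≡ 1499^2 = 2247001 ≡ 2121
1406^256 ≡ 2121^2 = 4498641 ≡ 1228
1406^512 ≡ 1228^2 = 1507984 ≡ 343
1406^1024 ≡ 343^2 = 117649 ≡ 303
1054 = 1024 + 16 + 8 + 4 + 2, so 1406^1054 ≡ 303·2401·49·7·2362 ≡ 7 (mod 2551)
Right side y^r · r^s mod p:
1501^2 = 2253001 ≡ 468
1501^4 ≡ 468^2 = 219024 ≡ 2189
1501^8 ≡ 2189^2 = 4791721 ≡ 943
1501^16 ≡ 943^2 = 889249 ≡ 1501
1501^32 ≡ 1501^2 = 2253001 ≡ 468
1501^64 ≡ 468^2 = 219024 ≡ 2189
1501^128 ≡ 2189^2 = 4791721 ≡ 943
1501^256 ≡ 943^2 = 889249 ≡ 1501
1501^512 ≡ 1501^2 = 2253001 ≡ 468
725 = 512 + 128 + 64 + 16 + 4 + 1, so 1501^725 ≡ 468·943·2189·1501·2189·1501 ≡ 1 (mod 2551)
725^2 = 525625 ≡ 119
725^4 ≡ 119^2 = 14161 ≡ 1406
725^8 ≡ 1406^2 = 1976836 ≡ 2362
725^16 ≡ 2362^2 = 5579044 ≡ 7
725^32 ≡ 7^2 = 49
725^64 ≡ 49^2 = 2401
725^128 ≡ 2401^2 = 5764801 ≡ 2092
725^256 ≡ 2092^2 = 4376464 ≡ 1499
725^512 ≡ 1499^2 = 2247001 ≡ 2121
725^1024 ≡ 2121^2 = 4498641 ≡ 1228
1162 = 1024 + 128 + 8 + 2, so 725^1162 ≡ 1228·2092·2362·119 ≡ 2121 (mod 2551)
1·2121 = 2121 ≡ 2121 (mod 2551)
7 ≠ 2121, so verification fails.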